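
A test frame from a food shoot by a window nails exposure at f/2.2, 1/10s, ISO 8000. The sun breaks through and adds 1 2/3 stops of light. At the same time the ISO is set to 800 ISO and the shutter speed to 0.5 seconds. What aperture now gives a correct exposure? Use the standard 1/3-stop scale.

Scene light: 1 2/3 stops brighter.
ISO: 8000 → 6400 → 5000 → 4000 → 3200 → 2500 → 2000 → 1600 → 1250 → 1000 → 800 — 3 1/3 stops dropped (darker).
Shutter speed: 1/10 → 1/8 → 1/6 → 1/5 → 1/4 → 0.3 → 0.4 → 0.5 — 2 1/3 stops slower (brighter).
Net so far: 2/3 stop brighter. Aperture: f/2.2 → f/2.5 → f/2.8.

f/2.8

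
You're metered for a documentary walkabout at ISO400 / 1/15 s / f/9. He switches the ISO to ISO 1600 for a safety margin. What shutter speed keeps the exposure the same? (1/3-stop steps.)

1/60s

ISO: 400 → 500 → 640 → 800 → 1000 → 1250 → 1600 — 2 stops raised (brighter).
Need 2 stops darker from the shutter speed: 1/15 → 1/20 → 1/25 → 1/30 → 1/40 → 1/50 → 1/60.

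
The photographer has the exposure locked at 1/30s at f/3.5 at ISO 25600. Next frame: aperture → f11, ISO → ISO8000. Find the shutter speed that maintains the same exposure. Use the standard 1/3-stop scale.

Aperture: f/3.5 → f/4 → f/4.5 → f/5 → f/5.6 → f/6.3 → f/7.1 → f/8 → f/9 → f/10 → f/11 — 3 1/3 stops smaller aperture (darker).
ISO: 25600 → 20000 → 16000 → 12800 → 10000 → 8000 — 1 2/3 stops lower (darker).
Net change so far: 5 stops darker. Offset with the shutter speed: 1/30 → 1/25 → 1/20 → 1/15 → 1/13 → 1/10 → 1/8 → 1/6 → 1/5 → 1/4 → 0.3 → 0.4 → 0.5 → 0.6 → 0.8 → 1.

1 s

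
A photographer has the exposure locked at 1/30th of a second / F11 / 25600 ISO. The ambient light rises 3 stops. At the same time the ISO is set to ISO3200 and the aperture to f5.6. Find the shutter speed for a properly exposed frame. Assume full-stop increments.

Scene light: 3 stops brighter.
ISO: 25600 → 12800 → 6400 → 3200 — 3 stops dropped (darker).
Aperture: f/11 → f/8 → f/5.6 — 2 stops larger aperture (brighter).
Net so far: 2 stops brighter. Shutter speed: 1/30 → 1/60 → 1/125.

1/125s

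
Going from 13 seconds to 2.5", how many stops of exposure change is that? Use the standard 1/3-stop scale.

13 → 10 → 8 → 6 → 5 → 4 → 3.2 → 2.5 — count the steps: 7 third-stops = 2 1/3 stops.

2 1/3 stops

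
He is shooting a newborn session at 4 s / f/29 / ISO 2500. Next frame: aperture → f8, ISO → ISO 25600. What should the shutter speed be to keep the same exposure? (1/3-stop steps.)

Aperture: f/29 → f/25 → f/22 → f/20 → f/18 → f/16 → f/14 → f/13 → f/11 → f/10 → f/9 → f/8 — 3 2/3 stops wider (brighter).
ISO: 2500 → 3200 → 4000 → 5000 → 6400 → 8000 → 10000 → 12800 → 16000 → 20000 → 25600 — 3 1/3 stops higher (brighter).
Net change so far: 7 stops brighter. Offset with the shutter speed: 4 → 3.2 → 2.5 → 2 → 1.6 → 1.3 → 1 → 0.8 → 0.6 → 0.5 → 0.4 → 0.3 → 1/4 → 1/5 → 1/6 → 1/8 → 1/10 → 1/13 → 1/15 → 1/20 → 1/25 → 1/30.

1/30s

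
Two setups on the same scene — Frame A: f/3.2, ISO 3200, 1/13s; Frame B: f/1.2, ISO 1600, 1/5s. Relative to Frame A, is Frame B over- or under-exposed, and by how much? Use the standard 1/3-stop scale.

3 stops brighter

Aperture: f/3.2 → f/2.8 → f/2.5 → f/2.2 → f/2 → f/1.8 → f/1.6 → f/1.4 → f/1.2 — 2 2/3 stops wider (brighter).
Shutter speed: 1/13 → 1/10 → 1/8 → 1/6 → 1/5 — 1 1/3 stops longer (brighter).
ISO: 3200 → 2500 → 2000 → 1600 — 1 stop lower (darker).
Net: +2 2/3 +1 1/3 −1 = +3 stops.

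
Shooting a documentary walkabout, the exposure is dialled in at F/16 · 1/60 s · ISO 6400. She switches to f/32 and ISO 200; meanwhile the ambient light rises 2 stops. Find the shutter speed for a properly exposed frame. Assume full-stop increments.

1/2s

Scene light: 2 stops brighter.
Aperture: f/16 → f/22 → f/32 — 2 stops narrower (darker).
ISO: 6400 → 3200 → 1600 → 800 → 400 → 200 — 5 stops dropped (darker).
Net so far: 5 stops darker. Shutter speed: 1/60 → 1/30 → 1/15 → 1/8 → 1/4 → 1/2.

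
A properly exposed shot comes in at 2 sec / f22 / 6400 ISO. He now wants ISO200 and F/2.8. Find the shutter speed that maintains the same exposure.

1 s

ISO: 6400 → 3200 → 1600 → 800 → 400 → 200 — 5 stops dropped (darker).
Aperture: f/22 → f/16 → f/11 → f/8 → f/5.6 → f/4 → f/2.8 — 6 stops larger aperture (brighter).
Net change so far: 1 stop brighter. Offset with the shutter speed: 2 → 1.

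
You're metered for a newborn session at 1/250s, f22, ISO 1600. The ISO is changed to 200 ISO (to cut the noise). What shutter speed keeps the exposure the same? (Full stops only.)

ISO: 1600 → 800 → 400 → 200 — 3 stops lower (darker).
Need 3 stops brighter from the shutter speed: 1/250 → 1/125 → 1/60 → 1/30.

1/30s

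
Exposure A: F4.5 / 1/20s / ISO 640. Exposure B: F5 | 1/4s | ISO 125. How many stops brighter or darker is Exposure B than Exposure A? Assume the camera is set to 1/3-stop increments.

1/3 stop darker

Aperture: f/4.5 → f/5 — 1/3 stop narrower (darker).
Shutter speed: 1/20 → 1/15 → 1/13 → 1/10 → 1/8 → 1/6 → 1/5 → 1/4 — 2 1/3 stops slower (brighter).
ISO: 640 → 500 → 400 → 320 → 250 → 200 → 160 → 125 — 2 1/3 stops dropped (darker).
Net: −1/3 +2 1/3 −2 1/3 = −1/3 stops.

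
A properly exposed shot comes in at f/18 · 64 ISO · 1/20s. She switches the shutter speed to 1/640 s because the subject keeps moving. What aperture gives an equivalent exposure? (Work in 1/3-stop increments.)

Shutter speed: 1/20 → 1/25 → 1/30 → 1/40 → 1/50 → 1/60 → 1/80 → 1/100 → 1/125 → 1/160 → 1/200 → 1/250 → 1/320 → 1/400 → 1/500 → 1/640 — 5 stops faster (darker).
Need 5 stops brighter from the aperture: f/18 → f/16 → f/14 → f/13 → f/11 → f/10 → f/9 → f/8 → f/7.1 → f/6.3 → f/5.6 → f/5 → f/4.5 → f/4 → f/3.5 → f/3.2.

f/3.2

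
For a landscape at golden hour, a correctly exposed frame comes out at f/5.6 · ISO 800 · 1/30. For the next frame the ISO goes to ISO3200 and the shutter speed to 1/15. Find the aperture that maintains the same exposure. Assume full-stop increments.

ISO: 800 → 1600 → 3200 — 2 stops higher (brighter).
Shutter speed: 1/30 → 1/15 — 1 stop slower (brighter).
Net change so far: 3 stops brighter. Offset with the aperture: f/5.6 → f/8 → f/11 → f/16.

f/16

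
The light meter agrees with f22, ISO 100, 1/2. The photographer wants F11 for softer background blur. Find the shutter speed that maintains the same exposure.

Aperture: f/22 → f/16 → f/11 — 2 stops opened up (brighter).
Need 2 stops darker from the shutter speed: 1/2 → 1/4 → 1/8.

1/8s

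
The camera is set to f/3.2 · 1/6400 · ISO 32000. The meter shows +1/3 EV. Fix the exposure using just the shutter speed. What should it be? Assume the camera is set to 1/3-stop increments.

Overexposed by 1/3 stop → need 1/3 stop darker.
Shutter speed: 1/6400 → 1/8000.

1/8000s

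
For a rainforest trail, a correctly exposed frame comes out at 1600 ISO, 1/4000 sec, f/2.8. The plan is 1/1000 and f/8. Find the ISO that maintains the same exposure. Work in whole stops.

ISO 3200

Shutter speed: 1/4000 → 1/2000 → 1/1000 — 2 stops slower (brighter).
Aperture: f/2.8 → f/4 → f/5.6 → f/8 — 3 stops smaller aperture (darker).
Net change so far: 1 stop darker. Offset with the ISO: 1600 → 3200.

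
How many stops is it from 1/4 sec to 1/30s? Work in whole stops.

1/4 → 1/8 → 1/15 → 1/30 — count the steps: 3 stops.

3 stops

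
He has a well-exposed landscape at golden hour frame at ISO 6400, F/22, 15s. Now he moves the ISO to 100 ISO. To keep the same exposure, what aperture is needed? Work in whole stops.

ISO: 6400 → 3200 → 1600 → 800 → 400 → 200 → 100 — 6 stops dropped (darker).
Need 6 stops brighter from the aperture: f/22 → f/16 → f/11 → f/8 → f/5.6 → f/4 → f/2.8.

f/2.8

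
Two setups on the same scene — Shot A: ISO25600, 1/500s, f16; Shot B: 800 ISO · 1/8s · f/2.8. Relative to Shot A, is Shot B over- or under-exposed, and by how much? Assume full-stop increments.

6 stops brighter

Aperture: f/16 → f/11 → f/8 → f/5.6 → f/4 → f/2.8 — 5 stops larger aperture (brighter).
Shutter speed: 1/500 → 1/250 → 1/125 → 1/60 → 1/30 → 1/15 → 1/8 — 6 stops slower (brighter).
ISO: 25600 → 12800 → 6400 → 3200 → 1600 → 800 — 5 stops lower (darker).
Net: +5 +6 −5 = +6 stops.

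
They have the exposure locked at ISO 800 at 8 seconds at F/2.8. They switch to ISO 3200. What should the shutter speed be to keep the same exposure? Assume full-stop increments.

ISO: 800 → 1600 → 3200 — 2 stops raised (brighter).
Need 2 stops darker from the shutter speed: 8 → 4 → 2.

2 s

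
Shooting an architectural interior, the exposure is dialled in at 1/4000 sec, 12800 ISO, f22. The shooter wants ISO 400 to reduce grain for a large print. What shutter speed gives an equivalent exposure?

1/125s

ISO: 12800 → 6400 → 3200 → 1600 → 800 → 400 — 5 stops dropped (darker).
Need 5 stops brighter from the shutter speed: 1/4000 → 1/2000 → 1/1000 → 1/500 → 1/250 → 1/125.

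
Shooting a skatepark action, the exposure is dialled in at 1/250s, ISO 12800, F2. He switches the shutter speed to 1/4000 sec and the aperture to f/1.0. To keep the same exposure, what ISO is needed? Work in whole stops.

Shutter speed: 1/250 → 1/500 → 1/1000 → 1/2000 → 1/4000 — 4 stops faster (darker).
Aperture: f/2 → f/1.4 → f/1.0 — 2 stops wider (brighter).
Net change so far: 2 stops darker. Offset with the ISO: 12800 → 25600 → 51200.

ISO 51200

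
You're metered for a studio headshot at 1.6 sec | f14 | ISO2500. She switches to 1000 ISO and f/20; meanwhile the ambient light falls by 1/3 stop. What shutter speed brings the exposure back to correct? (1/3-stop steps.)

10 s

Scene light: 1/3 stop darker.
ISO: 2500 → 2000 → 1600 → 1250 → 1000 — 1 1/3 stops lower (darker).
Aperture: f/14 → f/16 → f/18 → f/20 — 1 stop stopped down (darker).
Net so far: 2 2/3 stops darker. Shutter speed: 1.6 → 2 → 2.5 → 3.2 → 4 → 5 → 6 → 8 → 10.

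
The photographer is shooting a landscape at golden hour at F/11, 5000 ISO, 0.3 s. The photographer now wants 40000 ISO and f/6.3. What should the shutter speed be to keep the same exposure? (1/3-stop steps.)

ISO: 5000 → 6400 → 8000 → 10000 → 12800 → 16000 → 20000 → 25600 → 32000 → 40000 — 3 stops higher (brighter).
Aperture: f/11 → f/10 → f/9 → f/8 → f/7.1 → f/6.3 — 1 2/3 stops opened up (brighter).
Net change so far: 4 2/3 stops brighter. Offset with the shutter speed: 0.3 → 1/4 → 1/5 → 1/6 → 1/8 → 1/10 → 1/13 → 1/15 → 1/20 → 1/25 → 1/30 → 1/40 → 1/50 → 1/60 → 1/80.

1/80s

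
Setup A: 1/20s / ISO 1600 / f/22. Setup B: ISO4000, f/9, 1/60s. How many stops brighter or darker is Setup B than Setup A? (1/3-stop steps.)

Aperture: f/22 → f/20 → f/18 → f/16 → f/14 → f/13 → f/11 → f/10 → f/9 — 2 2/3 stops opened up (brighter).
Shutter speed: 1/20 → 1/25 → 1/30 → 1/40 → 1/50 → 1/60 — 1 2/3 stops shorter (darker).
ISO: 1600 → 2000 → 2500 → 3200 → 4000 — 1 1/3 stops raised (brighter).
Net: +2 2/3 −1 2/3 +1 1/3 = +2 1/3 stops.

2 1/3 stops brighter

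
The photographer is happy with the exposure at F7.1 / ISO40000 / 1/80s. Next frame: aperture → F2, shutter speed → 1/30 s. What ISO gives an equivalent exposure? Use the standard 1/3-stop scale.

ISO 1250

Aperture: f/7.1 → f/6.3 → f/5.6 → f/5 → f/4.5 → f/4 → f/3.5 → f/3.2 → f/2.8 → f/2.5 → f/2.2 → f/2 — 3 2/3 stops opened up (brighter).
Shutter speed: 1/80 → 1/60 → 1/50 → 1/40 → 1/30 — 1 1/3 stops slower (brighter).
Net change so far: 5 stops brighter. Offset with the ISO: 40000 → 32000 → 25600 → 20000 → 16000 → 12800 → 10000 → 8000 → 6400 → 5000 → 4000 → 3200 → 2500 → 2000 → 1600 → 1250.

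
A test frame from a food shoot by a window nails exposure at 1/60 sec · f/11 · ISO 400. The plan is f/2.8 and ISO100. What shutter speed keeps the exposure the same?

1/250s

Aperture: f/11 → f/8 → f/5.6 → f/4 → f/2.8 — 4 stops wider (brighter).
ISO: 400 → 200 → 100 — 2 stops lower (darker).
Net change so far: 2 stops brighter. Offset with the shutter speed: 1/60 → 1/125 → 1/250.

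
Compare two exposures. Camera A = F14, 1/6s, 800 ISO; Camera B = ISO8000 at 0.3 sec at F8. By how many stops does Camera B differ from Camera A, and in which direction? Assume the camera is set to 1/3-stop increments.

Aperture: f/14 → f/13 → f/11 → f/10 → f/9 → f/8 — 1 2/3 stops wider (brighter).
Shutter speed: 1/6 → 1/5 → 1/4 → 0.3 — 1 stop longer (brighter).
ISO: 800 → 1000 → 1250 → 1600 → 2000 → 2500 → 3200 → 4000 → 5000 → 6400 → 8000 — 3 1/3 stops higher (brighter).
Net: +1 2/3 +1 +3 1/3 = +6 stops.

6 stops brighter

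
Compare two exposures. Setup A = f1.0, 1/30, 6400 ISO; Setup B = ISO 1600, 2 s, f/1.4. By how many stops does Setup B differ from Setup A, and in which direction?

Aperture: f/1.0 → f/1.4 — 1 stop smaller aperture (darker).
Shutter speed: 1/30 → 1/15 → 1/8 → 1/4 → 1/2 → 1 → 2 — 6 stops longer (brighter).
ISO: 6400 → 3200 → 1600 — 2 stops lower (darker).
Net: −1 +6 −2 = +3 stops.

3 stops brighter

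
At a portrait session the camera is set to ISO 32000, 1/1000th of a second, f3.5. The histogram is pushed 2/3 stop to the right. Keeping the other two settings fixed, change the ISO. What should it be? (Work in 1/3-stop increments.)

ISO 20000

Overexposed by 2/3 stop → need 2/3 stop darker.
ISO: 32000 → 25600 → 20000.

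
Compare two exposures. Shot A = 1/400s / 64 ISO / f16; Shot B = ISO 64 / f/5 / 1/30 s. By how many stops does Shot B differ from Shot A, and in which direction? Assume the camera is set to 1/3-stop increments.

Aperture: f/16 → f/14 → f/13 → f/11 → f/10 → f/9 → f/8 → f/7.1 → f/6.3 → f/5.6 → f/5 — 3 1/3 stops wider (brighter).
Shutter speed: 1/400 → 1/320 → 1/250 → 1/200 → 1/160 → 1/125 → 1/100 → 1/80 → 1/60 → 1/50 → 1/40 → 1/30 — 3 2/3 stops slower (brighter).
ISO: unchanged.
Net: +3 1/3 +3 2/3 = +7 stops.

7 stops brighter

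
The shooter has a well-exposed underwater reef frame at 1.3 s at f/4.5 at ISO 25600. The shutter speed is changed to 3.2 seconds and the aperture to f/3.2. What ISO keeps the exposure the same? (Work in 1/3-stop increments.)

Shutter speed: 1.3 → 1.6 → 2 → 2.5 → 3.2 — 1 1/3 stops longer (brighter).
Aperture: f/4.5 → f/4 → f/3.5 → f/3.2 — 1 stop opened up (brighter).
Net change so far: 2 1/3 stops brighter. Offset with the ISO: 25600 → 20000 → 16000 → 12800 → 10000 → 8000 → 6400 → 5000.

ISO 5000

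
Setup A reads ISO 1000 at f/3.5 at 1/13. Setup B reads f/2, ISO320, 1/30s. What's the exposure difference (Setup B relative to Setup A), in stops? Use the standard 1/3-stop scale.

Aperture: f/3.5 → f/3.2 → f/2.8 → f/2.5 → f/2.2 → f/2 — 1 2/3 stops wider (brighter).
Shutter speed: 1/13 → 1/15 → 1/20 → 1/25 → 1/30 — 1 1/3 stops faster (darker).
ISO: 1000 → 800 → 640 → 500 → 400 → 320 — 1 2/3 stops lower (darker).
Net: +1 2/3 −1 1/3 −1 2/3 = −1 1/3 stops.

1 1/3 stops darker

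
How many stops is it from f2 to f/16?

6 stops

f/2 → f/2.8 → f/4 → f/5.6 → f/8 → f/11 → f/16 — count the steps: 6 stops.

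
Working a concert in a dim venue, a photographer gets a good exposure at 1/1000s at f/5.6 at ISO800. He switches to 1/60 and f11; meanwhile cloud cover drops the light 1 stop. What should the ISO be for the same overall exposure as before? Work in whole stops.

ISO 400

Scene light: 1 stop darker.
Shutter speed: 1/1000 → 1/500 → 1/250 → 1/125 → 1/60 — 4 stops longer (brighter).
Aperture: f/5.6 → f/8 → f/11 — 2 stops smaller aperture (darker).
Net so far: 1 stop brighter. ISO: 800 → 400.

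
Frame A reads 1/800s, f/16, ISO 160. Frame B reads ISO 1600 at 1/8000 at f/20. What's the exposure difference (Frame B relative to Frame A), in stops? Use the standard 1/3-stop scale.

Aperture: f/16 → f/18 → f/20 — 2/3 stop smaller aperture (darker).
Shutter speed: 1/800 → 1/1000 → 1/1250 → 1/1600 → 1/2000 → 1/2500 → 1/3200 → 1/4000 → 1/5000 → 1/6400 → 1/8000 — 3 1/3 stops shorter (darker).
ISO: 160 → 200 → 250 → 320 → 400 → 500 → 640 → 800 → 1000 → 1250 → 1600 — 3 1/3 stops raised (brighter).
Net: −2/3 −3 1/3 +3 1/3 = −2/3 stops.

2/3 stop darker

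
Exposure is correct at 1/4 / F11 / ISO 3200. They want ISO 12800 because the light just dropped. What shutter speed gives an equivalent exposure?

ISO: 3200 → 6400 → 12800 — 2 stops raised (brighter).
Need 2 stops darker from the shutter speed: 1/4 → 1/8 → 1/15.

1/15s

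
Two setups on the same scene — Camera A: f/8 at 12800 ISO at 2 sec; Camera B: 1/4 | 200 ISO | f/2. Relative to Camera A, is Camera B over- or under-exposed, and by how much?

Aperture: f/8 → f/5.6 → f/4 → f/2.8 → f/2 — 4 stops wider (brighter).
Shutter speed: 2 → 1 → 1/2 → 1/4 — 3 stops faster (darker).
ISO: 12800 → 6400 → 3200 → 1600 → 800 → 400 → 200 — 6 stops lower (darker).
Net: +4 −3 −6 = −5 stops.

5 stops darker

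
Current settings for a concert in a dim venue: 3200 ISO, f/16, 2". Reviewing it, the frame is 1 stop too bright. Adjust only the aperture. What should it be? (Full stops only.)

f/22

Overexposed by 1 stop → need 1 stop darker.
Aperture: f/16 → f/22.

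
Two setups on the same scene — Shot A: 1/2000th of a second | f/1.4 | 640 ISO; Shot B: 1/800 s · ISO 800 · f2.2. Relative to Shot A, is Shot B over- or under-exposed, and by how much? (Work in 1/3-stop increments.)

Aperture: f/1.4 → f/1.6 → f/1.8 → f/2 → f/2.2 — 1 1/3 stops stopped down (darker).
Shutter speed: 1/2000 → 1/1600 → 1/1250 → 1/1000 → 1/800 — 1 1/3 stops longer (brighter).
ISO: 640 → 800 — 1/3 stop higher (brighter).
Net: −1 1/3 +1 1/3 +1/3 = +1/3 stops.

1/3 stop brighter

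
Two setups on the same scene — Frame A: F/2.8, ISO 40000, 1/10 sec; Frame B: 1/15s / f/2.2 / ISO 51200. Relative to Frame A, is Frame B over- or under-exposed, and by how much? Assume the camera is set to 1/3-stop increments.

1/3 stop brighter

Aperture: f/2.8 → f/2.5 → f/2.2 — 2/3 stop larger aperture (brighter).
Shutter speed: 1/10 → 1/13 → 1/15 — 2/3 stop faster (darker).
ISO: 40000 → 51200 — 1/3 stop raised (brighter).
Net: +2/3 −2/3 +1/3 = +1/3 stops.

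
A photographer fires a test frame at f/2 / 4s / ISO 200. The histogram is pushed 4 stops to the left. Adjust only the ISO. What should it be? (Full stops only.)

ISO 3200

Underexposed by 4 stops → need 4 stops brighter.
ISO: 200 → 400 → 800 → 1600 → 3200.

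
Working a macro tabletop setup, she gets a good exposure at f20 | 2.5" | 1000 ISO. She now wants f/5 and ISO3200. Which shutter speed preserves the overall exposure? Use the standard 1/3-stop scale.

1/20s

Aperture: f/20 → f/18 → f/16 → f/14 → f/13 → f/11 → f/10 → f/9 → f/8 → f/7.1 → f/6.3 → f/5.6 → f/5 — 4 stops wider (brighter).
ISO: 1000 → 1250 → 1600 → 2000 → 2500 → 3200 — 1 2/3 stops higher (brighter).
Net change so far: 5 2/3 stops brighter. Offset with the shutter speed: 2.5 → 2 → 1.6 → 1.3 → 1 → 0.8 → 0.6 → 0.5 → 0.4 → 0.3 → 1/4 → 1/5 → 1/6 → 1/8 → 1/10 → 1/13 → 1/15 → 1/20.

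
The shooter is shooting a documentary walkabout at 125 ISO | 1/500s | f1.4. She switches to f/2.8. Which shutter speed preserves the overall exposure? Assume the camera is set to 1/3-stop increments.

1/125s

Aperture: f/1.4 → f/1.6 → f/1.8 → f/2 → f/2.2 → f/2.5 → f/2.8 — 2 stops stopped down (darker).
Need 2 stops brighter from the shutter speed: 1/500 → 1/400 → 1/320 → 1/250 → 1/200 → 1/160 → 1/125.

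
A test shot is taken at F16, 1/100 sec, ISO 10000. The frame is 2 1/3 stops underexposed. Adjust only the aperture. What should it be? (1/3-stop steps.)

Underexposed by 2 1/3 stops → need 2 1/3 stops brighter.
Aperture: f/16 → f/14 → f/13 → f/11 → f/10 → f/9 → f/8 → f/7.1.

f/7.1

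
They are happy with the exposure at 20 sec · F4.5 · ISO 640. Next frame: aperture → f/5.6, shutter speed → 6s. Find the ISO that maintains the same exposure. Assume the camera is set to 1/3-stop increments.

ISO 3200

Aperture: f/4.5 → f/5 → f/5.6 — 2/3 stop smaller aperture (darker).
Shutter speed: 20 → 15 → 13 → 10 → 8 → 6 — 1 2/3 stops shorter (darker).
Net change so far: 2 1/3 stops darker. Offset with the ISO: 640 → 800 → 1000 → 1250 → 1600 → 2000 → 2500 → 3200.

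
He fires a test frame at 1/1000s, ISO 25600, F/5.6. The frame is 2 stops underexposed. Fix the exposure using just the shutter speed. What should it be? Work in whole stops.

Underexposed by 2 stops → need 2 stops brighter.
Shutter speed: 1/1000 → 1/500 → 1/250.

1/250s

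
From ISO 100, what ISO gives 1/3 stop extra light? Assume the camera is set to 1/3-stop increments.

ISO: 100 → 125 — 1/3 stop raised (brighter).

ISO 125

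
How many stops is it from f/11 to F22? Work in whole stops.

2 stops

f/11 → f/16 → f/22 — count the steps: 2 stops.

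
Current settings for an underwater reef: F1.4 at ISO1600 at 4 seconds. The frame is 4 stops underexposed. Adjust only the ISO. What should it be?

ISO 25600

Underexposed by 4 stops → need 4 stops brighter.
ISO: 1600 → 3200 → 6400 → 12800 → 25600.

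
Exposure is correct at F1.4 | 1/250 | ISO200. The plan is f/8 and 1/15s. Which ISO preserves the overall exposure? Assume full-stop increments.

ISO 400

Aperture: f/1.4 → f/2 → f/2.8 → f/4 → f/5.6 → f/8 — 5 stops smaller aperture (darker).
Shutter speed: 1/250 → 1/125 → 1/60 → 1/30 → 1/15 — 4 stops slower (brighter).
Net change so far: 1 stop darker. Offset with the ISO: 200 → 400.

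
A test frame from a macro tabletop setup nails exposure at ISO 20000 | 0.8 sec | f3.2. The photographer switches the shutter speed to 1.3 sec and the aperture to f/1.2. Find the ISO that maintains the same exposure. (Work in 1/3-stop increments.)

ISO 2000

Shutter speed: 0.8 → 1 → 1.3 — 2/3 stop slower (brighter).
Aperture: f/3.2 → f/2.8 → f/2.5 → f/2.2 → f/2 → f/1.8 → f/1.6 → f/1.4 → f/1.2 — 2 2/3 stops wider (brighter).
Net change so far: 3 1/3 stops brighter. Offset with the ISO: 20000 → 16000 → 12800 → 10000 → 8000 → 6400 → 5000 → 4000 → 3200 → 2500 → 2000.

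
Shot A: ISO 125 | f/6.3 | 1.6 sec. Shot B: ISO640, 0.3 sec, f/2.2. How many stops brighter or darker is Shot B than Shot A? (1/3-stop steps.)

Aperture: f/6.3 → f/5.6 → f/5 → f/4.5 → f/4 → f/3.5 → f/3.2 → f/2.8 → f/2.5 → f/2.2 — 3 stops larger aperture (brighter).
Shutter speed: 1.6 → 1.3 → 1 → 0.8 → 0.6 → 0.5 → 0.4 → 0.3 — 2 1/3 stops faster (darker).
ISO: 125 → 160 → 200 → 250 → 320 → 400 → 500 → 640 — 2 1/3 stops higher (brighter).
Net: +3 −2 1/3 +2 1/3 = +3 stops.

3 stops brighter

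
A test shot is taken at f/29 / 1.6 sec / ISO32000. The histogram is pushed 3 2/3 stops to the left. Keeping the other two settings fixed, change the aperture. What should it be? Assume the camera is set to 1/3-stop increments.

f/8

Underexposed by 3 2/3 stops → need 3 2/3 stops brighter.
Aperture: f/29 → f/25 → f/22 → f/20 → f/18 → f/16 → f/14 → f/13 → f/11 → f/10 → f/9 → f/8.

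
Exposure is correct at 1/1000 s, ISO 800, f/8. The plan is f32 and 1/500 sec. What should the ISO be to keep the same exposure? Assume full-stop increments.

Aperture: f/8 → f/11 → f/16 → f/22 → f/32 — 4 stops smaller aperture (darker).
Shutter speed: 1/1000 → 1/500 — 1 stop slower (brighter).
Net change so far: 3 stops darker. Offset with the ISO: 800 → 1600 → 3200 → 6400.

ISO 6400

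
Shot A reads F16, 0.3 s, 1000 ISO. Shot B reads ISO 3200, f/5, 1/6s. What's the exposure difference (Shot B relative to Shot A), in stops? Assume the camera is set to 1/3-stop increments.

Aperture: f/16 → f/14 → f/13 → f/11 → f/10 → f/9 → f/8 → f/7.1 → f/6.3 → f/5.6 → f/5 — 3 1/3 stops opened up (brighter).
Shutter speed: 0.3 → 1/4 → 1/5 → 1/6 — 1 stop shorter (darker).
ISO: 1000 → 1250 → 1600 → 2000 → 2500 → 3200 — 1 2/3 stops higher (brighter).
Net: +3 1/3 −1 +1 2/3 = +4 stops.

4 stops brighter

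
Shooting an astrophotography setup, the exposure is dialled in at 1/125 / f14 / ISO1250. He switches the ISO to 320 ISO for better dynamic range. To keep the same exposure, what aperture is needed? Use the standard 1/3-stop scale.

f/7.1

ISO: 1250 → 1000 → 800 → 640 → 500 → 400 → 320 — 2 stops dropped (darker).
Need 2 stops brighter from the aperture: f/14 → f/13 → f/11 → f/10 → f/9 → f/8 → f/7.1.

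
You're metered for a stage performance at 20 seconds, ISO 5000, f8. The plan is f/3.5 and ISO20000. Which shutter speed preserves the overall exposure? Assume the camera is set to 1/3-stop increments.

1 s

Aperture: f/8 → f/7.1 → f/6.3 → f/5.6 → f/5 → f/4.5 → f/4 → f/3.5 — 2 1/3 stops wider (brighter).
ISO: 5000 → 6400 → 8000 → 10000 → 12800 → 16000 → 20000 — 2 stops raised (brighter).
Net change so far: 4 1/3 stops brighter. Offset with the shutter speed: 20 → 15 → 13 → 10 → 8 → 6 → 5 → 4 → 3.2 → 2.5 → 2 → 1.6 → 1.3 → 1.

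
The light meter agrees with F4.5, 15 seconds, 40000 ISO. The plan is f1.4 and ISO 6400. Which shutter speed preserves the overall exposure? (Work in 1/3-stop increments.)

10 s

Aperture: f/4.5 → f/4 → f/3.5 → f/3.2 → f/2.8 → f/2.5 → f/2.2 → f/2 → f/1.8 → f/1.6 → f/1.4 — 3 1/3 stops larger aperture (brighter).
ISO: 40000 → 32000 → 25600 → 20000 → 16000 → 12800 → 10000 → 8000 → 6400 — 2 2/3 stops dropped (darker).
Net change so far: 2/3 stop brighter. Offset with the shutter speed: 15 → 13 → 10.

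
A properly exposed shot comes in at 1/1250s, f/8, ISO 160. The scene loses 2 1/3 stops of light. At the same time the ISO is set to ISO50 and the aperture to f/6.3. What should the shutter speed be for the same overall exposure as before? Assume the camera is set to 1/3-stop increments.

1/125s

Scene light: 2 1/3 stops darker.
ISO: 160 → 125 → 100 → 80 → 64 → 50 — 1 2/3 stops dropped (darker).
Aperture: f/8 → f/7.1 → f/6.3 — 2/3 stop larger aperture (brighter).
Net so far: 3 1/3 stops darker. Shutter speed: 1/1250 → 1/1000 → 1/800 → 1/640 → 1/500 → 1/400 → 1/320 → 1/250 → 1/200 → 1/160 → 1/125.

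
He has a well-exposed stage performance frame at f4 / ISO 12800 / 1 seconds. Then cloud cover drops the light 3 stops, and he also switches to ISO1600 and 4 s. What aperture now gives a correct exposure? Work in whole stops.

f/1.0

Scene light: 3 stops darker.
ISO: 12800 → 6400 → 3200 → 1600 — 3 stops lower (darker).
Shutter speed: 1 → 2 → 4 — 2 stops longer (brighter).
Net so far: 4 stops darker. Aperture: f/4 → f/2.8 → f/2 → f/1.4 → f/1.0.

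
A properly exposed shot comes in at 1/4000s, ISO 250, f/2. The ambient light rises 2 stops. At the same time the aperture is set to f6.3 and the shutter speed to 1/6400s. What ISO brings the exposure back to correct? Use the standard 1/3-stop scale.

Scene light: 2 stops brighter.
Aperture: f/2 → f/2.2 → f/2.5 → f/2.8 → f/3.2 → f/3.5 → f/4 → f/4.5 → f/5 → f/5.6 → f/6.3 — 3 1/3 stops stopped down (darker).
Shutter speed: 1/4000 → 1/5000 → 1/6400 — 2/3 stop shorter (darker).
Net so far: 2 stops darker. ISO: 250 → 320 → 400 → 500 → 640 → 800 → 1000.

ISO 1000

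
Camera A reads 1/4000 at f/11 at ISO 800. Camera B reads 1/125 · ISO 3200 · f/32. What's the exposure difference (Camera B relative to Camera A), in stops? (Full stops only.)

4 stops brighter

Aperture: f/11 → f/16 → f/22 → f/32 — 3 stops stopped down (darker).
Shutter speed: 1/4000 → 1/2000 → 1/1000 → 1/500 → 1/250 → 1/125 — 5 stops longer (brighter).
ISO: 800 → 1600 → 3200 — 2 stops raised (brighter).
Net: −3 +5 +2 = +4 stops.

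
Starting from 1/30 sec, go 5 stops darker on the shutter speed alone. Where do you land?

1/1000s

Shutter speed: 1/30 → 1/60 → 1/125 → 1/250 → 1/500 → 1/1000 — 5 stops faster (darker).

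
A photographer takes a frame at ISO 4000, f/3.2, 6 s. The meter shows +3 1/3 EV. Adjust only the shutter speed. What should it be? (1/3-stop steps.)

Overexposed by 3 1/3 stops → need 3 1/3 stops darker.
Shutter speed: 6 → 5 → 4 → 3.2 → 2.5 → 2 → 1.6 → 1.3 → 1 → 0.8 → 0.6.

0.6 s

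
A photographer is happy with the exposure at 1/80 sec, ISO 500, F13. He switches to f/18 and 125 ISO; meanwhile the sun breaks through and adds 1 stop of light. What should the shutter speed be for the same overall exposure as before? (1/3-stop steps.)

1/20s

Scene light: 1 stop brighter.
Aperture: f/13 → f/14 → f/16 → f/18 — 1 stop stopped down (darker).
ISO: 500 → 400 → 320 → 250 → 200 → 160 → 125 — 2 stops dropped (darker).
Net so far: 2 stops darker. Shutter speed: 1/80 → 1/60 → 1/50 → 1/40 → 1/30 → 1/25 → 1/20.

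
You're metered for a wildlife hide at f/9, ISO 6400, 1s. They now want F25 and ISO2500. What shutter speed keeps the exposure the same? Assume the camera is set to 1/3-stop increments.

20 s

Aperture: f/9 → f/10 → f/11 → f/13 → f/14 → f/16 → f/18 → f/20 → f/22 → f/25 — 3 stops narrower (darker).
ISO: 6400 → 5000 → 4000 → 3200 → 2500 — 1 1/3 stops dropped (darker).
Net change so far: 4 1/3 stops darker. Offset with the shutter speed: 1 → 1.3 → 1.6 → 2 → 2.5 → 3.2 → 4 → 5 → 6 → 8 → 10 → 13 → 15 → 20.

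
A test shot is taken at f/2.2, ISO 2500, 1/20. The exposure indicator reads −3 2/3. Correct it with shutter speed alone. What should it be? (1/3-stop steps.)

0.6 s

Underexposed by 3 2/3 stops → need 3 2/3 stops brighter.
Shutter speed: 1/20 → 1/15 → 1/13 → 1/10 → 1/8 → 1/6 → 1/5 → 1/4 → 0.3 → 0.4 → 0.5 → 0.6.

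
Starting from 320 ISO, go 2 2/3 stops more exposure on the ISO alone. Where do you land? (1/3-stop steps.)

ISO 2000

ISO: 320 → 400 → 500 → 640 → 800 → 1000 → 1250 → 1600 → 2000 — 2 2/3 stops raised (brighter).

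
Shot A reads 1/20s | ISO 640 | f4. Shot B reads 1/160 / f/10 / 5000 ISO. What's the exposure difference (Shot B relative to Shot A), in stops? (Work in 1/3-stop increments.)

Aperture: f/4 → f/4.5 → f/5 → f/5.6 → f/6.3 → f/7.1 → f/8 → f/9 → f/10 — 2 2/3 stops smaller aperture (darker).
Shutter speed: 1/20 → 1/25 → 1/30 → 1/40 → 1/50 → 1/60 → 1/80 → 1/100 → 1/125 → 1/160 — 3 stops faster (darker).
ISO: 640 → 800 → 1000 → 1250 → 1600 → 2000 → 2500 → 3200 → 4000 → 5000 — 3 stops raised (brighter).
Net: −2 2/3 −3 +3 = −2 2/3 stops.

2 2/3 stops darker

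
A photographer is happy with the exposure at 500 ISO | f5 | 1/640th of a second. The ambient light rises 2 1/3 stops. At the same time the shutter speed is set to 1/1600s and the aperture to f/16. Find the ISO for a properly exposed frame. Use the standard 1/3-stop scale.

ISO 2500

Scene light: 2 1/3 stops brighter.
Shutter speed: 1/640 → 1/800 → 1/1000 → 1/1250 → 1/1600 — 1 1/3 stops shorter (darker).
Aperture: f/5 → f/5.6 → f/6.3 → f/7.1 → f/8 → f/9 → f/10 → f/11 → f/13 → f/14 → f/16 — 3 1/3 stops narrower (darker).
Net so far: 2 1/3 stops darker. ISO: 500 → 640 → 800 → 1000 → 1250 → 1600 → 2000 → 2500.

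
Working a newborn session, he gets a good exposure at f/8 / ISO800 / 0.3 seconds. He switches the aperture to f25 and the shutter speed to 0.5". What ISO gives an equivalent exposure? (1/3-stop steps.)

ISO 5000

Aperture: f/8 → f/9 → f/10 → f/11 → f/13 → f/14 → f/16 → f/18 → f/20 → f/22 → f/25 — 3 1/3 stops narrower (darker).
Shutter speed: 0.3 → 0.4 → 0.5 — 2/3 stop longer (brighter).
Net change so far: 2 2/3 stops darker. Offset with the ISO: 800 → 1000 → 1250 → 1600 → 2000 → 2500 → 3200 → 4000 → 5000.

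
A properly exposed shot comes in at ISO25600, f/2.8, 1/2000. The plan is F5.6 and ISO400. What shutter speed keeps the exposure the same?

Aperture: f/2.8 → f/4 → f/5.6 — 2 stops smaller aperture (darker).
ISO: 25600 → 12800 → 6400 → 3200 → 1600 → 800 → 400 — 6 stops dropped (darker).
Net change so far: 8 stops darker. Offset with the shutter speed: 1/2000 → 1/1000 → 1/500 → 1/250 → 1/125 → 1/60 → 1/30 → 1/15 → 1/8.

1/8s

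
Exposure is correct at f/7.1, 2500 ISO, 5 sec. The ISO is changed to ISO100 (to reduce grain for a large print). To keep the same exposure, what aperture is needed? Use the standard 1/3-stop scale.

f/1.4

ISO: 2500 → 2000 → 1600 → 1250 → 1000 → 800 → 640 → 500 → 400 → 320 → 250 → 200 → 160 → 125 → 100 — 4 2/3 stops dropped (darker).
Need 4 2/3 stops brighter from the aperture: f/7.1 → f/6.3 → f/5.6 → f/5 → f/4.5 → f/4 → f/3.5 → f/3.2 → f/2.8 → f/2.5 → f/2.2 → f/2 → f/1.8 → f/1.6 → f/1.4.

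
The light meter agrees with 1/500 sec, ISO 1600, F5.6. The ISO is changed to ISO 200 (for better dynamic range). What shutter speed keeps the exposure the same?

1/60s

ISO: 1600 → 800 → 400 → 200 — 3 stops dropped (darker).
Need 3 stops brighter from the shutter speed: 1/500 → 1/250 → 1/125 → 1/60.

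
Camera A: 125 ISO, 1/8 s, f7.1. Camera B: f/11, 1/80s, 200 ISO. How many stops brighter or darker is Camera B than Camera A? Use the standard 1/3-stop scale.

Aperture: f/7.1 → f/8 → f/9 → f/10 → f/11 — 1 1/3 stops narrower (darker).
Shutter speed: 1/8 → 1/10 → 1/13 → 1/15 → 1/20 → 1/25 → 1/30 → 1/40 → 1/50 → 1/60 → 1/80 — 3 1/3 stops shorter (darker).
ISO: 125 → 160 → 200 — 2/3 stop higher (brighter).
Net: −1 1/3 −3 1/3 +2/3 = −4 stops.

4 stops darker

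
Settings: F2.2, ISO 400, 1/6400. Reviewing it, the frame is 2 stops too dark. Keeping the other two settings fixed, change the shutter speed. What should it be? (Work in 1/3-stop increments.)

1/1600s

Underexposed by 2 stops → need 2 stops brighter.
Shutter speed: 1/6400 → 1/5000 → 1/4000 → 1/3200 → 1/2500 → 1/2000 → 1/1600.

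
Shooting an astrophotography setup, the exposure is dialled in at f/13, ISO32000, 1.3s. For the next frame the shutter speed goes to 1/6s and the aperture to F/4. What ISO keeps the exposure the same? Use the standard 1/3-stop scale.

Shutter speed: 1.3 → 1 → 0.8 → 0.6 → 0.5 → 0.4 → 0.3 → 1/4 → 1/5 → 1/6 — 3 stops faster (darker).
Aperture: f/13 → f/11 → f/10 → f/9 → f/8 → f/7.1 → f/6.3 → f/5.6 → f/5 → f/4.5 → f/4 — 3 1/3 stops opened up (brighter).
Net change so far: 1/3 stop brighter. Offset with the ISO: 32000 → 25600.

ISO 25600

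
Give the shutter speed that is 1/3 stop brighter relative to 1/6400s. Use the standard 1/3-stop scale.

1/5000s

Shutter speed: 1/6400 → 1/5000 — 1/3 stop longer (brighter).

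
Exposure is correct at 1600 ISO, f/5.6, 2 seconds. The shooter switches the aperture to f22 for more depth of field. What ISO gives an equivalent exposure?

ISO 25600

Aperture: f/5.6 → f/8 → f/11 → f/16 → f/22 — 4 stops stopped down (darker).
Need 4 stops brighter from the ISO: 1600 → 3200 → 6400 → 12800 → 25600.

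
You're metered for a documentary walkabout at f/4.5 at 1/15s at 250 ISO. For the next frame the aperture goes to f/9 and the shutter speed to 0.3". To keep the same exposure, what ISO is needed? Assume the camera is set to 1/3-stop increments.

Aperture: f/4.5 → f/5 → f/5.6 → f/6.3 → f/7.1 → f/8 → f/9 — 2 stops stopped down (darker).
Shutter speed: 1/15 → 1/13 → 1/10 → 1/8 → 1/6 → 1/5 → 1/4 → 0.3 — 2 1/3 stops slower (brighter).
Net change so far: 1/3 stop brighter. Offset with the ISO: 250 → 200.

ISO 200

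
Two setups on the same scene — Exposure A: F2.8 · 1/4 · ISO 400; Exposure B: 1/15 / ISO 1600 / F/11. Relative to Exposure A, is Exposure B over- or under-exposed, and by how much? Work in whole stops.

Aperture: f/2.8 → f/4 → f/5.6 → f/8 → f/11 — 4 stops narrower (darker).
Shutter speed: 1/4 → 1/8 → 1/15 — 2 stops faster (darker).
ISO: 400 → 800 → 1600 — 2 stops raised (brighter).
Net: −4 −2 +2 = −4 stops.

4 stops darker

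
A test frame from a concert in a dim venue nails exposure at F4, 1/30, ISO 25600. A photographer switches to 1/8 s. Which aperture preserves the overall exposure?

f/8

Shutter speed: 1/30 → 1/15 → 1/8 — 2 stops slower (brighter).
Need 2 stops darker from the aperture: f/4 → f/5.6 → f/8.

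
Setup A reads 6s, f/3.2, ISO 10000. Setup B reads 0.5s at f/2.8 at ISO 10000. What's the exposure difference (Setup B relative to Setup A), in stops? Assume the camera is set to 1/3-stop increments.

Aperture: f/3.2 → f/2.8 — 1/3 stop larger aperture (brighter).
Shutter speed: 6 → 5 → 4 → 3.2 → 2.5 → 2 → 1.6 → 1.3 → 1 → 0.8 → 0.6 → 0.5 — 3 2/3 stops shorter (darker).
ISO: unchanged.
Net: +1/3 −3 2/3 = −3 1/3 stops.

3 1/3 stops darker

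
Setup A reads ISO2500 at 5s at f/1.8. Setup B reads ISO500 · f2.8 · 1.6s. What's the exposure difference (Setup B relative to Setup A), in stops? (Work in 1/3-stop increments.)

5 1/3 stops darker

Aperture: f/1.8 → f/2 → f/2.2 → f/2.5 → f/2.8 — 1 1/3 stops narrower (darker).
Shutter speed: 5 → 4 → 3.2 → 2.5 → 2 → 1.6 — 1 2/3 stops faster (darker).
ISO: 2500 → 2000 → 1600 → 1250 → 1000 → 800 → 640 → 500 — 2 1/3 stops lower (darker).
Net: −1 1/3 −1 2/3 −2 1/3 = −5 1/3 stops.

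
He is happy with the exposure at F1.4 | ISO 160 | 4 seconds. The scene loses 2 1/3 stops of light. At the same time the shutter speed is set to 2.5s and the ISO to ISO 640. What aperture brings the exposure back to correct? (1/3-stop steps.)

Scene light: 2 1/3 stops darker.
Shutter speed: 4 → 3.2 → 2.5 — 2/3 stop faster (darker).
ISO: 160 → 200 → 250 → 320 → 400 → 500 → 640 — 2 stops raised (brighter).
Net so far: 1 stop darker. Aperture: f/1.4 → f/1.2 → f/1.1 → f/1.0.

f/1.0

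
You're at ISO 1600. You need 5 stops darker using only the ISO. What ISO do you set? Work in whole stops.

ISO: 1600 → 800 → 400 → 200 → 100 → 50 — 5 stops dropped (darker).

ISO 50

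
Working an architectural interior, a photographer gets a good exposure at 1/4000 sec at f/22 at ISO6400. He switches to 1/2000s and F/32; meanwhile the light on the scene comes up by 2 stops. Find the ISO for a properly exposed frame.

ISO 1600

Scene light: 2 stops brighter.
Shutter speed: 1/4000 → 1/2000 — 1 stop slower (brighter).
Aperture: f/22 → f/32 — 1 stop narrower (darker).
Net so far: 2 stops brighter. ISO: 6400 → 3200 → 1600.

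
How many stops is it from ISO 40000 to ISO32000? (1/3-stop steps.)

1/3 stop

40000 → 32000 — count the steps: 1 third-stops = 1/3 stop.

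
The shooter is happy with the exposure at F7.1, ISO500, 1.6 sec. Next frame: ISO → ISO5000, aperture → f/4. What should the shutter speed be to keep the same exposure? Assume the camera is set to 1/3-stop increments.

1/20s

ISO: 500 → 640 → 800 → 1000 → 1250 → 1600 → 2000 → 2500 → 3200 → 4000 → 5000 — 3 1/3 stops raised (brighter).
Aperture: f/7.1 → f/6.3 → f/5.6 → f/5 → f/4.5 → f/4 — 1 2/3 stops opened up (brighter).
Net change so far: 5 stops brighter. Offset with the shutter speed: 1.6 → 1.3 → 1 → 0.8 → 0.6 → 0.5 → 0.4 → 0.3 → 1/4 → 1/5 → 1/6 → 1/8 → 1/10 → 1/13 → 1/15 → 1/20.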